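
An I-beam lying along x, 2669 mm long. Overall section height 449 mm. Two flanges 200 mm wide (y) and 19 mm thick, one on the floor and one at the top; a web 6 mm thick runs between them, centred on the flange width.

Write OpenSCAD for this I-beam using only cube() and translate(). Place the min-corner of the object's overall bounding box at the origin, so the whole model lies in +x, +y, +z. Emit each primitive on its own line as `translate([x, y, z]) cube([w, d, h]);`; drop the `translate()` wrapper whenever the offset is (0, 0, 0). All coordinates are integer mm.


cube([2669, 200, 19]);
translate([0, 97, 19]) cube([2669, 6, 411]);
translate([0, 0, 430]) cube([2669, 200, 19]);


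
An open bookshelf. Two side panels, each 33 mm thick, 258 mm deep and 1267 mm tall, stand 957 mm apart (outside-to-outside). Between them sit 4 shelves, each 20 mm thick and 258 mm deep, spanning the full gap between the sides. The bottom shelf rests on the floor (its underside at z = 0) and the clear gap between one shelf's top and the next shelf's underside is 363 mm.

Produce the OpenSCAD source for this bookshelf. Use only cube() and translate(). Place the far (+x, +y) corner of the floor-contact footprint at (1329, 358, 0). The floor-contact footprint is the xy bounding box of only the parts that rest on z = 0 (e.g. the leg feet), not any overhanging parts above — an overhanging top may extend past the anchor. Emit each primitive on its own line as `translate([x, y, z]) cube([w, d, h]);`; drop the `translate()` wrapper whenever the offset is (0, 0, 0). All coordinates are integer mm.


translate([372, 100, 0]) cube([33, 258, 1267]);
translate([1296, 100, 0]) cube([33, 258, 1267]);
translate([405, 100, 0]) cube([891, 258, 20]);
translate([405, 100, 383]) cube([891, 258, 20]);
translate([405, 100, 766]) cube([891, 258, 20]);
translate([405, 100, 1149]) cube([891, 258, 20]);


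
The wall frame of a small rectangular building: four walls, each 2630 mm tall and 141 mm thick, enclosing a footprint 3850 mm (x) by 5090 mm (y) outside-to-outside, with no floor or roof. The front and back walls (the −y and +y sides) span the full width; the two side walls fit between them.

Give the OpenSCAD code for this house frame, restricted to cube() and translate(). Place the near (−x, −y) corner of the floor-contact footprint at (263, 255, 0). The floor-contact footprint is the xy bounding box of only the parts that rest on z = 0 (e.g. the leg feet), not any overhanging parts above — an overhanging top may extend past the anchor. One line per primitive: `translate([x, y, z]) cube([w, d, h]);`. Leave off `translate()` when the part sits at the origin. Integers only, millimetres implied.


translate([263, 255, 0]) cube([3850, 141, 2630]);
translate([263, 5204, 0]) cube([3850, 141, 2630]);
translate([263, 396, 0]) cube([141, 4808, 2630]);
translate([3972, 396, 0]) cube([141, 4808, 2630]);


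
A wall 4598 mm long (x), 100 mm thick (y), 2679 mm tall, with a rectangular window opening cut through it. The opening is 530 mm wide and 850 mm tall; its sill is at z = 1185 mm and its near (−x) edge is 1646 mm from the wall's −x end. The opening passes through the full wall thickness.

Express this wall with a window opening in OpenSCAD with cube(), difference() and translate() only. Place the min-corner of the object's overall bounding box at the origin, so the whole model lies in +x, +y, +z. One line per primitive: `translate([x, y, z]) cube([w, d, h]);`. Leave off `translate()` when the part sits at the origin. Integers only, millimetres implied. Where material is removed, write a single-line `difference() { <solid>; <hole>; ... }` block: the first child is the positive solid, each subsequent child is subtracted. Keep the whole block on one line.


difference() { cube([4598, 100, 2679]); translate([1646, 0, 1185]) cube([530, 100, 850]); }


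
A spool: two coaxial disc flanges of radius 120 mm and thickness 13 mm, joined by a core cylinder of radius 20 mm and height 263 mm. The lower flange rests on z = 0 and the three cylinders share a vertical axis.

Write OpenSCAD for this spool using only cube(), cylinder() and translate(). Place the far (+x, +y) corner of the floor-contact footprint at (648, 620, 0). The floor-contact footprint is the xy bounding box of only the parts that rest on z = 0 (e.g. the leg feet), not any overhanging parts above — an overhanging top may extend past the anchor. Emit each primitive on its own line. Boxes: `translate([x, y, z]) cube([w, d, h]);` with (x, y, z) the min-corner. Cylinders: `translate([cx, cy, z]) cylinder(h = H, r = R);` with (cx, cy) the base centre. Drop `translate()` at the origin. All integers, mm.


translate([528, 500, 0]) cylinder(h = 13, r = 120);
translate([528, 500, 13]) cylinder(h = 263, r = 20);
translate([528, 500, 276]) cylinder(h = 13, r = 120);


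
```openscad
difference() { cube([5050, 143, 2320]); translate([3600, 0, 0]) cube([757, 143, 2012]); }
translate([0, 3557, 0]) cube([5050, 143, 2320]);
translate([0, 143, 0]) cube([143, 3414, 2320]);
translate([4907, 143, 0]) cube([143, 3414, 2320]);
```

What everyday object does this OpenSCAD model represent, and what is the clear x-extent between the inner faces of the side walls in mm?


A single room. The interior width is 4764 mm.

Four walls enclosing a rectangle with a door in the front wall — a room. Outside width 5050 minus two 143 mm walls gives 4764 mm.


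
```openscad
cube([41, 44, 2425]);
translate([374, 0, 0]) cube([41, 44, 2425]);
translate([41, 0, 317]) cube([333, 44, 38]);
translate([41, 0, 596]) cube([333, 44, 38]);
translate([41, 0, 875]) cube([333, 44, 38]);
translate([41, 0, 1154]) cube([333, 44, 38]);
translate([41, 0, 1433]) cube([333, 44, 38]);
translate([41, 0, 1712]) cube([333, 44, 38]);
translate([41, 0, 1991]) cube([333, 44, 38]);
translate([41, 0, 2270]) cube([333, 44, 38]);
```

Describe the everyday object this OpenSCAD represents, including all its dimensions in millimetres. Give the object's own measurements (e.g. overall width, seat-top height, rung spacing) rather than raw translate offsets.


A straight ladder. Two 41×44 mm vertical rails, 2425 mm tall, stand 415 mm apart (outside-to-outside) with their front faces coplanar on the −y side. 8 rungs, each 44 mm deep and 38 mm tall, span between the inner faces of the rails, front faces flush with the rails. The lowest rung's underside is at z = 317 mm and rungs are spaced 279 mm apart (underside to underside).


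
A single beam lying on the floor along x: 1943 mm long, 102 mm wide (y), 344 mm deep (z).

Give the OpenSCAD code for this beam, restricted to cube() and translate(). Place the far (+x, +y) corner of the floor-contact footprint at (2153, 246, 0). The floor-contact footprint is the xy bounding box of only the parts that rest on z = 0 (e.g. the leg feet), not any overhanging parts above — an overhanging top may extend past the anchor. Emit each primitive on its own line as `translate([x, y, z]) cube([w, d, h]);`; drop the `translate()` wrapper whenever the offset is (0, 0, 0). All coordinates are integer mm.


translate([210, 144, 0]) cube([1943, 102, 344]);


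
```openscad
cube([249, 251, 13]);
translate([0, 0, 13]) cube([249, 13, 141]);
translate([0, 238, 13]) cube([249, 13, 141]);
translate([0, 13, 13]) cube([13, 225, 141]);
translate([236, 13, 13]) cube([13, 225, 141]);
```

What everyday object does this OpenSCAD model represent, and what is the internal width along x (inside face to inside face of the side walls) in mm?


An open box. The internal width is 223 mm.

A 249×251 base slab with four walls standing on it — an open box. The base is 249 mm wide and the walls are 13 mm thick, so the internal width is 249 − 2 × 13 = 223 mm.


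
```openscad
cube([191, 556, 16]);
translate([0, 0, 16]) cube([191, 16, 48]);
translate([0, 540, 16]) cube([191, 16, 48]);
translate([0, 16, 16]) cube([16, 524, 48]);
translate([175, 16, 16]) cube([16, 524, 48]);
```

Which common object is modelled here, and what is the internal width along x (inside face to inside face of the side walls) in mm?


An open box. The internal width is 159 mm.

A 191×556 base slab with four walls standing on it — an open box. The base is 191 mm wide and the walls are 16 mm thick, so the internal width is 191 − 2 × 16 = 159 mm.


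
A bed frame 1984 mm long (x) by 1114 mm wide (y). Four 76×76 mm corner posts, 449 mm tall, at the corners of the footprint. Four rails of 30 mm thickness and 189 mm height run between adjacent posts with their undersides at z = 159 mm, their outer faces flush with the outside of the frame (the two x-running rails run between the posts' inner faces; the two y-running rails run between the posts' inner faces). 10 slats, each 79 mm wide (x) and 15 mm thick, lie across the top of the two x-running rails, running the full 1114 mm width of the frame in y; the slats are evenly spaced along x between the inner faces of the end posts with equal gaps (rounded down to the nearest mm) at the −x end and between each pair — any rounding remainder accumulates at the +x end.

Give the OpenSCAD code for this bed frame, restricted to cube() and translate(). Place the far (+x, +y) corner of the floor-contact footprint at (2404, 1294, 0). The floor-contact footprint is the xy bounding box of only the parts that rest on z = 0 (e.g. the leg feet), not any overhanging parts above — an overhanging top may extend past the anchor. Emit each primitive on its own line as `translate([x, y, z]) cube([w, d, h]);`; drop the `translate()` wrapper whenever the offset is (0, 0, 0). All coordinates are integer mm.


translate([420, 180, 0]) cube([76, 76, 449]);
translate([420, 1218, 0]) cube([76, 76, 449]);
translate([2328, 180, 0]) cube([76, 76, 449]);
translate([2328, 1218, 0]) cube([76, 76, 449]);
translate([496, 180, 159]) cube([1832, 30, 189]);
translate([496, 1264, 159]) cube([1832, 30, 189]);
translate([420, 256, 159]) cube([30, 962, 189]);
translate([2374, 256, 159]) cube([30, 962, 189]);
translate([590, 180, 348]) cube([79, 1114, 15]);
translate([763, 180, 348]) cube([79, 1114, 15]);
translate([936, 180, 348]) cube([79, 1114, 15]);
translate([1109, 180, 348]) cube([79, 1114, 15]);
translate([1282, 180, 348]) cube([79, 1114, 15]);
translate([1455, 180, 348]) cube([79, 1114, 15]);
translate([1628, 180, 348]) cube([79, 1114, 15]);
translate([1801, 180, 348]) cube([79, 1114, 15]);
translate([1974, 180, 348]) cube([79, 1114, 15]);
translate([2147, 180, 348]) cube([79, 1114, 15]);


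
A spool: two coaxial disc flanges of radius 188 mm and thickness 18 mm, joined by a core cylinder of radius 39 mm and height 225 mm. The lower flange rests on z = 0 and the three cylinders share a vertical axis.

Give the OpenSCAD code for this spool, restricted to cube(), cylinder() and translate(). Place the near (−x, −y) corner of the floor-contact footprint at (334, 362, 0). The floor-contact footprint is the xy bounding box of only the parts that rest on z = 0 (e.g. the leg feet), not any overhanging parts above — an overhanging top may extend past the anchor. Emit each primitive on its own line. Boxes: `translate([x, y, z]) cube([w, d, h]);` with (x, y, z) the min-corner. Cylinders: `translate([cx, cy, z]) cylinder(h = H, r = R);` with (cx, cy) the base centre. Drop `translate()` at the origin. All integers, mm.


translate([522, 550, 0]) cylinder(h = 18, r = 188);
translate([522, 550, 18]) cylinder(h = 225, r = 39);
translate([522, 550, 243]) cylinder(h = 18, r = 188);


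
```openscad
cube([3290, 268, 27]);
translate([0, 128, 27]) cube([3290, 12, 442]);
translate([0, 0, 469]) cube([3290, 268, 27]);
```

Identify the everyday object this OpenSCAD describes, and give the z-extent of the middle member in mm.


An I-beam. The web height is 442 mm.

Two wide flanges with a thin centred web — an I-beam. Overall 496 mm minus two 27 mm flanges gives a web of 496 − 2·27 = 442 mm.


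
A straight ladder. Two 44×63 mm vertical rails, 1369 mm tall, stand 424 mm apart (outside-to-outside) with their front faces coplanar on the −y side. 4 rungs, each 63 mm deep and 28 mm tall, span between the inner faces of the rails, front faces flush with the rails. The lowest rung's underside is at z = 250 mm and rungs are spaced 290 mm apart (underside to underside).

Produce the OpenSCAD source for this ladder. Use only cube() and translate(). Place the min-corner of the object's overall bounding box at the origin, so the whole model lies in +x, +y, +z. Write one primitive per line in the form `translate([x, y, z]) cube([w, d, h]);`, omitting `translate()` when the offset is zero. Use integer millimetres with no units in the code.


cube([44, 63, 1369]);
translate([380, 0, 0]) cube([44, 63, 1369]);
translate([44, 0, 250]) cube([336, 63, 28]);
translate([44, 0, 540]) cube([336, 63, 28]);
translate([44, 0, 830]) cube([336, 63, 28]);
translate([44, 0, 1120]) cube([336, 63, 28]);


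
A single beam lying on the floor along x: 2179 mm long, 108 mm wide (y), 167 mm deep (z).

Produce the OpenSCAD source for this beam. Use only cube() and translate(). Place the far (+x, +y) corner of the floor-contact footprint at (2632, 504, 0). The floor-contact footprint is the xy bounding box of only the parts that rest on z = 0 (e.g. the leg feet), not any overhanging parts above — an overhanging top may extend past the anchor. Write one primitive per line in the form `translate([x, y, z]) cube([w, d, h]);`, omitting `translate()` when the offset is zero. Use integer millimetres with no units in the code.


translate([453, 396, 0]) cube([2179, 108, 167]);


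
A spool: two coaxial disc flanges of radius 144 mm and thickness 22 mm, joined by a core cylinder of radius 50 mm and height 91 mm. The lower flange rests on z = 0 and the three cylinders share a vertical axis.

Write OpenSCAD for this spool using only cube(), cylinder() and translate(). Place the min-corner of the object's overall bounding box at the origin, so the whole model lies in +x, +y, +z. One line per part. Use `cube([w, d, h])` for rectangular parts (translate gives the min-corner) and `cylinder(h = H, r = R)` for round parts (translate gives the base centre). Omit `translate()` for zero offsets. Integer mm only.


translate([144, 144, 0]) cylinder(h = 22, r = 144);
translate([144, 144, 22]) cylinder(h = 91, r = 50);
translate([144, 144, 113]) cylinder(h = 22, r = 144);


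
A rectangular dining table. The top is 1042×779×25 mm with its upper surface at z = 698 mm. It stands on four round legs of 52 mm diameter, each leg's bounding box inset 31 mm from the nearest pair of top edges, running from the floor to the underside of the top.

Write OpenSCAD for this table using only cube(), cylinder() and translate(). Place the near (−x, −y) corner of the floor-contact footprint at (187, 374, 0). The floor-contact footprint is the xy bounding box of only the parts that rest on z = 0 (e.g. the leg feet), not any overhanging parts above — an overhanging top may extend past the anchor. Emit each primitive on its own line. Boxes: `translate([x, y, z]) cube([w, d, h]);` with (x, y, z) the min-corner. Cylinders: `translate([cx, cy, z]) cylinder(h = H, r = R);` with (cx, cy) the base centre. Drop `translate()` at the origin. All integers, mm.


translate([156, 343, 673]) cube([1042, 779, 25]);
translate([213, 400, 0]) cylinder(h = 673, r = 26);
translate([1141, 400, 0]) cylinder(h = 673, r = 26);
translate([213, 1065, 0]) cylinder(h = 673, r = 26);
translate([1141, 1065, 0]) cylinder(h = 673, r = 26);


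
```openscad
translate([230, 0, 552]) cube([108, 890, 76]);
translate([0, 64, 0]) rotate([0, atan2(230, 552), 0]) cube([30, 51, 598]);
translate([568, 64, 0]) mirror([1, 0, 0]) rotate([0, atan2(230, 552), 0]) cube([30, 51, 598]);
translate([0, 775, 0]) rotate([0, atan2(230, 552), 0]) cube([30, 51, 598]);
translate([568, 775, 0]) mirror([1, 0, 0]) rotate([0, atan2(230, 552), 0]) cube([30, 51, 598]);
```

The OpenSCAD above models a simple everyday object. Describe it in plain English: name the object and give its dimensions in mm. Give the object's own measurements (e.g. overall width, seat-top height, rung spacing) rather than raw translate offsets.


A sawhorse. A 108×890×76 mm beam (x, y, z) sits on two A-frame leg pairs. Each pair is two raked legs of 30×51 mm section (51 mm along y) splaying symmetrically in x. Each leg rises 552 mm vertically over 230 mm of horizontal reach and is 598 mm long along its own axis. Every leg's outer bottom edge rests on the floor and its outer top edge meets a bottom edge of the beam — the left legs (tilting toward +x) meet the beam's −x bottom edge, the right legs (their mirror images, tilting toward −x) meet its +x bottom edge — so the leg tops tuck under the beam, the beam's underside is 552 mm above the floor, and the feet are 568 mm apart outside-to-outside with the beam centred between them. The two leg pairs are set in 64 mm from either end of the beam.


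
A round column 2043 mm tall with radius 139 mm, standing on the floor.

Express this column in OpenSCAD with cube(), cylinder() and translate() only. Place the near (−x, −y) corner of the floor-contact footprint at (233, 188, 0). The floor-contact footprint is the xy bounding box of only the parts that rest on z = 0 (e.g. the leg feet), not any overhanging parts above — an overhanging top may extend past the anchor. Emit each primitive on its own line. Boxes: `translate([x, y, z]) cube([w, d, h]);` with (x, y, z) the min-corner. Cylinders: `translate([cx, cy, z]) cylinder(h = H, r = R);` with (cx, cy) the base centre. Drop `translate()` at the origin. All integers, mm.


translate([372, 327, 0]) cylinder(h = 2043, r = 139);


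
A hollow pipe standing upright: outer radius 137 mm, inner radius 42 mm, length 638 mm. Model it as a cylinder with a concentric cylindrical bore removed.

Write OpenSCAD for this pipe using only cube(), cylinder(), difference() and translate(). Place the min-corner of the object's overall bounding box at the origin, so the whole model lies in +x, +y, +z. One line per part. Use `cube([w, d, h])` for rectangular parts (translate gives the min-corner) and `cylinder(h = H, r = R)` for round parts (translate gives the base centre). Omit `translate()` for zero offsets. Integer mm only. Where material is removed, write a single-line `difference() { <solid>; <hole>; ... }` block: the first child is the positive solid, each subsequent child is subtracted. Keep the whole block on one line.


difference() { translate([137, 137, 0]) cylinder(h = 638, r = 137); translate([137, 137, 0]) cylinder(h = 638, r = 42); }


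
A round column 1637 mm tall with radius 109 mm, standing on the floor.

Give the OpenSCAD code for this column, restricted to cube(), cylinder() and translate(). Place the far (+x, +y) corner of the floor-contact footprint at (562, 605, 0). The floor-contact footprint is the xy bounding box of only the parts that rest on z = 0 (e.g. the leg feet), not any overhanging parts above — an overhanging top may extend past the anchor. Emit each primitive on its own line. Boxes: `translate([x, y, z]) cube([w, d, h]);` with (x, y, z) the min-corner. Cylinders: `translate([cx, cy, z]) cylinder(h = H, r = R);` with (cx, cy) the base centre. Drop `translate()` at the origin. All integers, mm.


translate([453, 496, 0]) cylinder(h = 1637, r = 109);


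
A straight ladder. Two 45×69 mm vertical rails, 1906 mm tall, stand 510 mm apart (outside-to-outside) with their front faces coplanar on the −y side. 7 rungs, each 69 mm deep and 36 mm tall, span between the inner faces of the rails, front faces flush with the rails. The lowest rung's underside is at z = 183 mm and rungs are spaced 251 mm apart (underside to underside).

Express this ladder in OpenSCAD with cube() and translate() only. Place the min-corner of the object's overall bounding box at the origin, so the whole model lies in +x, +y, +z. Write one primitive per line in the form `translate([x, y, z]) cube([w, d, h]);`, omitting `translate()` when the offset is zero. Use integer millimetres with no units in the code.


cube([45, 69, 1906]);
translate([465, 0, 0]) cube([45, 69, 1906]);
translate([45, 0, 183]) cube([420, 69, 36]);
translate([45, 0, 434]) cube([420, 69, 36]);
translate([45, 0, 685]) cube([420, 69, 36]);
translate([45, 0, 936]) cube([420, 69, 36]);
translate([45, 0, 1187]) cube([420, 69, 36]);
translate([45, 0, 1438]) cube([420, 69, 36]);
translate([45, 0, 1689]) cube([420, 69, 36]);


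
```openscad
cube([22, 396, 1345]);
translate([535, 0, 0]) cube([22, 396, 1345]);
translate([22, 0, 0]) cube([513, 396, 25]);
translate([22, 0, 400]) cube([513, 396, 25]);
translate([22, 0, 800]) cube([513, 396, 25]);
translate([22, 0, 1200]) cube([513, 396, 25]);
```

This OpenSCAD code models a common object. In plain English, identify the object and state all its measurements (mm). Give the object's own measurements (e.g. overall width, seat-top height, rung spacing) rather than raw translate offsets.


An open bookshelf. Two side panels, each 22 mm thick, 396 mm deep and 1345 mm tall, stand 557 mm apart (outside-to-outside). Between them sit 4 shelves, each 25 mm thick and 396 mm deep, spanning the full gap between the sides. The bottom shelf rests on the floor (its underside at z = 0) and the clear gap between one shelf's top and the next shelf's underside is 375 mm.


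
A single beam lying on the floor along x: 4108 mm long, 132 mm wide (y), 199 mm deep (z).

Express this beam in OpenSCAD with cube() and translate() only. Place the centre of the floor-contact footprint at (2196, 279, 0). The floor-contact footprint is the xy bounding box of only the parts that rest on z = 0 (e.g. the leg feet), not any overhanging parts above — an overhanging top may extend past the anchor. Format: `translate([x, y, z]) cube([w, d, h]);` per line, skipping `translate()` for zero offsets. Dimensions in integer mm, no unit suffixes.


translate([142, 213, 0]) cube([4108, 132, 199]);


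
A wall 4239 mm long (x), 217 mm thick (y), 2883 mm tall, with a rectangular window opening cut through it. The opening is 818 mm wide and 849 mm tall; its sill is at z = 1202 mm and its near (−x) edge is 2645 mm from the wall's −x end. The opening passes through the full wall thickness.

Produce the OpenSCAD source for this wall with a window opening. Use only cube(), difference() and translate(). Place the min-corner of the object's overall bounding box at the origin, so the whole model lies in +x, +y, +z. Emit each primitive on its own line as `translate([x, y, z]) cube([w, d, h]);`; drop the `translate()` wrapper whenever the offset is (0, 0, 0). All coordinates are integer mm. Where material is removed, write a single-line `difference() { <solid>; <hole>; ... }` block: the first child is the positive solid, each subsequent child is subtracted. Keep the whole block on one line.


difference() { cube([4239, 217, 2883]); translate([2645, 0, 1202]) cube([818, 217, 849]); }


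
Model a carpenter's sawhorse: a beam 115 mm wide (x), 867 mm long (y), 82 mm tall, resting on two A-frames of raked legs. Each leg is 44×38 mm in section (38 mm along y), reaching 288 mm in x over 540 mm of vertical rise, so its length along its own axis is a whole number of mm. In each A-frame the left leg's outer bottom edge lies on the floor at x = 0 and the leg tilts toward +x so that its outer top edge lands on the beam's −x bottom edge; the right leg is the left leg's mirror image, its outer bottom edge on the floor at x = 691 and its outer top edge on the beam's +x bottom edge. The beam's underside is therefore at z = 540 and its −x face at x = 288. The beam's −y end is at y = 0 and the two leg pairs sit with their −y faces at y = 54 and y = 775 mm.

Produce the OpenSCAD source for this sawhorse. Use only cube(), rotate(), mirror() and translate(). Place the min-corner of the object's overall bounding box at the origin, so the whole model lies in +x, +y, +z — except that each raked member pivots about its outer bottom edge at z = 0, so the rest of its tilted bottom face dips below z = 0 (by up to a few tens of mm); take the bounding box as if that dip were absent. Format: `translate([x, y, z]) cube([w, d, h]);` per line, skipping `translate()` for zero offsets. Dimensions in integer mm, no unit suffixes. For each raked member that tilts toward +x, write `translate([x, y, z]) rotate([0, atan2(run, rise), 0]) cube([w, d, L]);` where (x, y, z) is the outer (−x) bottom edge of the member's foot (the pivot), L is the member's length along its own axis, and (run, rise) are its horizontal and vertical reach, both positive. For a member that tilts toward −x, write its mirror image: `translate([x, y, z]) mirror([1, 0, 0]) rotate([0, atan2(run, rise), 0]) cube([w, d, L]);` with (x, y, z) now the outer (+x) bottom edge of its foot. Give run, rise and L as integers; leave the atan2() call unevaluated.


translate([288, 0, 540]) cube([115, 867, 82]);
translate([0, 54, 0]) rotate([0, atan2(288, 540), 0]) cube([44, 38, 612]);
translate([691, 54, 0]) mirror([1, 0, 0]) rotate([0, atan2(288, 540), 0]) cube([44, 38, 612]);
translate([0, 775, 0]) rotate([0, atan2(288, 540), 0]) cube([44, 38, 612]);
translate([691, 775, 0]) mirror([1, 0, 0]) rotate([0, atan2(288, 540), 0]) cube([44, 38, 612]);


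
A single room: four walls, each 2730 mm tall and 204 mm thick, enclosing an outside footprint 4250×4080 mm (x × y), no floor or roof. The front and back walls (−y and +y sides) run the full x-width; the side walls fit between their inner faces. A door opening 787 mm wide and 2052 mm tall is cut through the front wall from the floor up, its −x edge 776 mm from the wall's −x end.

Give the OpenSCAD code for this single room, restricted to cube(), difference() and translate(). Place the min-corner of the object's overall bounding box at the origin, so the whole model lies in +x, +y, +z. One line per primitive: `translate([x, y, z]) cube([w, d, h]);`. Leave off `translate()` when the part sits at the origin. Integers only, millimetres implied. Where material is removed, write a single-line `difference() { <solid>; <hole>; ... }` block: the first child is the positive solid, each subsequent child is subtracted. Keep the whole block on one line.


difference() { cube([4250, 204, 2730]); translate([776, 0, 0]) cube([787, 204, 2052]); }
translate([0, 3876, 0]) cube([4250, 204, 2730]);
translate([0, 204, 0]) cube([204, 3672, 2730]);
translate([4046, 204, 0]) cube([204, 3672, 2730]);


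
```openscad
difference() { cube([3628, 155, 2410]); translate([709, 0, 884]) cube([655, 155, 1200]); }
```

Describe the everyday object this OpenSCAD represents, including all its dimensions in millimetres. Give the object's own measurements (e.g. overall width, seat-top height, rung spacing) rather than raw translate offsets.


A wall 3628 mm long (x), 155 mm thick (y), 2410 mm tall, with a rectangular window opening cut through it. The opening is 655 mm wide and 1200 mm tall; its sill is at z = 884 mm and its near (−x) edge is 709 mm from the wall's −x end. The opening passes through the full wall thickness.


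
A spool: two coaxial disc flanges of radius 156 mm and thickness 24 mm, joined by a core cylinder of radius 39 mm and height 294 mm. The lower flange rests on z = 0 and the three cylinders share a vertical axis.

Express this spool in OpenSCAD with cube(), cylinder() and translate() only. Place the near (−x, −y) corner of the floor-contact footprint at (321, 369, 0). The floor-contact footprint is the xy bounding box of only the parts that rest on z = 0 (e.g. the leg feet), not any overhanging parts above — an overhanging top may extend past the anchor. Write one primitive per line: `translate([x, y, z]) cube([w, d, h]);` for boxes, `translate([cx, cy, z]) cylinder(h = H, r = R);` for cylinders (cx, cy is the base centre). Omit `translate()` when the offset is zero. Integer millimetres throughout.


translate([477, 525, 0]) cylinder(h = 24, r = 156);
translate([477, 525, 24]) cylinder(h = 294, r = 39);
translate([477, 525, 318]) cylinder(h = 24, r = 156);


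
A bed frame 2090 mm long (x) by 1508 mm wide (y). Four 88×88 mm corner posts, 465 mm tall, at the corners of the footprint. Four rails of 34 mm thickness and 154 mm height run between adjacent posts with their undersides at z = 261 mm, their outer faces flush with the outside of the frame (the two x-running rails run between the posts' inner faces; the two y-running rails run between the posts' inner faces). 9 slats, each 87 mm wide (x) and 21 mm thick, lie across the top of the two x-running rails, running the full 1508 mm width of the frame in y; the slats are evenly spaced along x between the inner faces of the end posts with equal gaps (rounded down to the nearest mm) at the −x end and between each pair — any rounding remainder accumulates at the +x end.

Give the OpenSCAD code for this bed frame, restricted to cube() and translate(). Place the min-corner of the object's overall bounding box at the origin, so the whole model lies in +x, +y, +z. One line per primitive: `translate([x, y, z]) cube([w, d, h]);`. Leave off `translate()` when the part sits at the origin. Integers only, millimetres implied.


// slat z = rail_z + rail_h = 261 + 154 = 415
// slat gap = ⌊(1914 − 9·87) / 10⌋ = 113
cube([88, 88, 465]);
translate([0, 1420, 0]) cube([88, 88, 465]);
translate([2002, 0, 0]) cube([88, 88, 465]);
translate([2002, 1420, 0]) cube([88, 88, 465]);
translate([88, 0, 261]) cube([1914, 34, 154]);
translate([88, 1474, 261]) cube([1914, 34, 154]);
translate([0, 88, 261]) cube([34, 1332, 154]);
translate([2056, 88, 261]) cube([34, 1332, 154]);
translate([201, 0, 415]) cube([87, 1508, 21]);
translate([401, 0, 415]) cube([87, 1508, 21]);
translate([601, 0, 415]) cube([87, 1508, 21]);
translate([801, 0, 415]) cube([87, 1508, 21]);
translate([1001, 0, 415]) cube([87, 1508, 21]);
translate([1201, 0, 415]) cube([87, 1508, 21]);
translate([1401, 0, 415]) cube([87, 1508, 21]);
translate([1601, 0, 415]) cube([87, 1508, 21]);
translate([1801, 0, 415]) cube([87, 1508, 21]);


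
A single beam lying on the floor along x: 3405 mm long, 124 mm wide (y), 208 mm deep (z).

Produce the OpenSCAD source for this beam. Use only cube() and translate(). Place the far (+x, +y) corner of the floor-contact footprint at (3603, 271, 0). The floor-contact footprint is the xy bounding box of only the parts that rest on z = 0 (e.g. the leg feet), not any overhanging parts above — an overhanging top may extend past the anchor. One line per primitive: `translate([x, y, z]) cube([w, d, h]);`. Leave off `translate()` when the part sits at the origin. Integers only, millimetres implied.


translate([198, 147, 0]) cube([3405, 124, 208]);


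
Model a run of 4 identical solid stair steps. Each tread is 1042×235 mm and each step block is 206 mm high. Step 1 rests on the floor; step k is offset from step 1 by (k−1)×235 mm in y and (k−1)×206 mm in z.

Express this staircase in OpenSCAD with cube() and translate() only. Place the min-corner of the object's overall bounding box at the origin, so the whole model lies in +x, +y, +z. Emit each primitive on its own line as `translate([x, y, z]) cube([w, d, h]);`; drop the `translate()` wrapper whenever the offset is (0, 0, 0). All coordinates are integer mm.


cube([1042, 235, 206]);
translate([0, 235, 206]) cube([1042, 235, 206]);
translate([0, 470, 412]) cube([1042, 235, 206]);
translate([0, 705, 618]) cube([1042, 235, 206]);


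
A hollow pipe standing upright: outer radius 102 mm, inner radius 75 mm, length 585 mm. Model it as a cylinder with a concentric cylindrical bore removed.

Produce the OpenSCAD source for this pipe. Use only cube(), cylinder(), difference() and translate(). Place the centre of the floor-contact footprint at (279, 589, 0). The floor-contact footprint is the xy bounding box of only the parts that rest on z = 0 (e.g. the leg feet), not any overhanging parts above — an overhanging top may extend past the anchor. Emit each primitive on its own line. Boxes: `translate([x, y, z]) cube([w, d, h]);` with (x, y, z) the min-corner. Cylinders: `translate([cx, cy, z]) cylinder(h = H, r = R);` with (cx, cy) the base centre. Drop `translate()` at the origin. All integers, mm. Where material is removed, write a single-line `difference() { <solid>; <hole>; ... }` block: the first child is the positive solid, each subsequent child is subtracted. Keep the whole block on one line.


difference() { translate([279, 589, 0]) cylinder(h = 585, r = 102); translate([279, 589, 0]) cylinder(h = 585, r = 75); }


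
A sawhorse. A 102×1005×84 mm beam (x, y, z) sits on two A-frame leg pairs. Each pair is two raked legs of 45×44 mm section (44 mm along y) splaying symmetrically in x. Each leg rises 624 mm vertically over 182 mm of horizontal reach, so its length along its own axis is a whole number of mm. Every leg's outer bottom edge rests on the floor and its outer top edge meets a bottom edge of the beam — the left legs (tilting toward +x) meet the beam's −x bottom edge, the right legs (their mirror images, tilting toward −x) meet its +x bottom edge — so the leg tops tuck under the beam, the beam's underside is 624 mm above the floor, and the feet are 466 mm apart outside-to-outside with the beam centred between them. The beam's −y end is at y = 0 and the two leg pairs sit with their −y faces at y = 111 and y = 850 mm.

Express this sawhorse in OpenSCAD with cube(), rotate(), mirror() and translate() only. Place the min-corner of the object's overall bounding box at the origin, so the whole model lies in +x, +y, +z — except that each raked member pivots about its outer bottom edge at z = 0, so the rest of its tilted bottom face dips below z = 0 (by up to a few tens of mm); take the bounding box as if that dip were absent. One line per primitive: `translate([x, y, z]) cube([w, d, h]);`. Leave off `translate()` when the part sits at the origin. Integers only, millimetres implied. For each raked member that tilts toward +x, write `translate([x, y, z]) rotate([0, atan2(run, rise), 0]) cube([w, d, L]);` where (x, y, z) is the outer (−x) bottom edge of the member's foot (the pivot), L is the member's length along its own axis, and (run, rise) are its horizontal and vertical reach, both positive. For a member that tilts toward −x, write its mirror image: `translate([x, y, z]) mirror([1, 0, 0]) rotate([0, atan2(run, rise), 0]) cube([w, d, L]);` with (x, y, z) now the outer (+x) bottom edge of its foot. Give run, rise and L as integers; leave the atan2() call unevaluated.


translate([182, 0, 624]) cube([102, 1005, 84]);
translate([0, 111, 0]) rotate([0, atan2(182, 624), 0]) cube([45, 44, 650]);
translate([466, 111, 0]) mirror([1, 0, 0]) rotate([0, atan2(182, 624), 0]) cube([45, 44, 650]);
translate([0, 850, 0]) rotate([0, atan2(182, 624), 0]) cube([45, 44, 650]);
translate([466, 850, 0]) mirror([1, 0, 0]) rotate([0, atan2(182, 624), 0]) cube([45, 44, 650]);


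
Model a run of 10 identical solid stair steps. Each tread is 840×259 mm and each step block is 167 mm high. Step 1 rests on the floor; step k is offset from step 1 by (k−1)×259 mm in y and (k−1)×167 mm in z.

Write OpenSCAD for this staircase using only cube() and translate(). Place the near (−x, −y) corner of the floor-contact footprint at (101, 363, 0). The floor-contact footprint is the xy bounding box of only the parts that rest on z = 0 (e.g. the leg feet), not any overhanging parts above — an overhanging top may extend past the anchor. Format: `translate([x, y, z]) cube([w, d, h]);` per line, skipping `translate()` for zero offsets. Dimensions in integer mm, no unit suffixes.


translate([101, 363, 0]) cube([840, 259, 167]);
translate([101, 622, 167]) cube([840, 259, 167]);
translate([101, 881, 334]) cube([840, 259, 167]);
translate([101, 1140, 501]) cube([840, 259, 167]);
translate([101, 1399, 668]) cube([840, 259, 167]);
translate([101, 1658, 835]) cube([840, 259, 167]);
translate([101, 1917, 1002]) cube([840, 259, 167]);
translate([101, 2176, 1169]) cube([840, 259, 167]);
translate([101, 2435, 1336]) cube([840, 259, 167]);
translate([101, 2694, 1503]) cube([840, 259, 167]);


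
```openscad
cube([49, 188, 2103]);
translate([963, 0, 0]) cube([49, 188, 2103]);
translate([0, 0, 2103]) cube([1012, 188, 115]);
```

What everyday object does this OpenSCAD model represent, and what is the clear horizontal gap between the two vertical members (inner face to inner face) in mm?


A door frame. The clear opening width is 914 mm.

Two 2103 mm tall posts with a header on top — a door frame. The left jamb is 49 mm wide at x = 0; the right jamb starts at x = 963. The clear opening is 963 − 49 = 914 mm.


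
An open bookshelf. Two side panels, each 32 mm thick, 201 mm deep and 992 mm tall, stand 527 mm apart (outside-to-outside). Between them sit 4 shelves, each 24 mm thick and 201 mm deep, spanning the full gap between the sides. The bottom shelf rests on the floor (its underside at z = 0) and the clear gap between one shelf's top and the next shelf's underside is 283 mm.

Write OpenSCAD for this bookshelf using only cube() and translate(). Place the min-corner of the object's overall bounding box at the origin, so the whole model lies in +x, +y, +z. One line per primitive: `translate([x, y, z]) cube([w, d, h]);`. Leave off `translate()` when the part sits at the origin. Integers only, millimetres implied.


cube([32, 201, 992]);
translate([495, 0, 0]) cube([32, 201, 992]);
translate([32, 0, 0]) cube([463, 201, 24]);
translate([32, 0, 307]) cube([463, 201, 24]);
translate([32, 0, 614]) cube([463, 201, 24]);
translate([32, 0, 921]) cube([463, 201, 24]);


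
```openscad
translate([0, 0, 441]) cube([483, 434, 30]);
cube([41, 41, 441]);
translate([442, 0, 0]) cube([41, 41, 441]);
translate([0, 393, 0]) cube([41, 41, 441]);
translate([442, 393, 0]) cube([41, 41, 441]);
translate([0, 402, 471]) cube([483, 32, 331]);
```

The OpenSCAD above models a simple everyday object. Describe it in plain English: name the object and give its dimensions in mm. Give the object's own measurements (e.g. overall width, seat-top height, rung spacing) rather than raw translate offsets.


A chair. The seat is a 483×434×30 mm slab with its top at z = 471 mm, on four 41×41 mm corner legs (flush with the seat edges, standing on z = 0). A flat backrest 32 mm thick, 331 mm tall, spans the full seat width and rises from the seat top along its +y edge, rear face flush with the rear of the seat.


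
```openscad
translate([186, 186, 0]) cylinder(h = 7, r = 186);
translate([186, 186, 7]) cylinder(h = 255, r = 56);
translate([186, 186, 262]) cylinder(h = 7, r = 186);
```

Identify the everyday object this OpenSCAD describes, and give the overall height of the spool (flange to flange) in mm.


A spool. The overall height is 269 mm.

Three coaxial cylinders, large–small–large — a spool. Two 7 mm flanges and a 255 mm core give 7 + 255 + 7 = 269 mm.


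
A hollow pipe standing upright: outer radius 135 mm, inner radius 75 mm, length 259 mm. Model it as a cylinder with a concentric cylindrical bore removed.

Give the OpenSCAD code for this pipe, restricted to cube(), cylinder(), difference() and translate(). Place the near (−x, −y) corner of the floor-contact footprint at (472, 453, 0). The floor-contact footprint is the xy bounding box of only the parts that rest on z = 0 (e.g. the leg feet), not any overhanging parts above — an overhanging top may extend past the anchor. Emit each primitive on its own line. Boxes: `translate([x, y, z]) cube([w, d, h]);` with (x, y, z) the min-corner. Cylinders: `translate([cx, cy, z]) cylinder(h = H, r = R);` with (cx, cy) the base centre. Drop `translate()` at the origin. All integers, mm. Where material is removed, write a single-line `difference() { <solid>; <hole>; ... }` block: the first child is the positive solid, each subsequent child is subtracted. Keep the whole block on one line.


difference() { translate([607, 588, 0]) cylinder(h = 259, r = 135); translate([607, 588, 0]) cylinder(h = 259, r = 75); }


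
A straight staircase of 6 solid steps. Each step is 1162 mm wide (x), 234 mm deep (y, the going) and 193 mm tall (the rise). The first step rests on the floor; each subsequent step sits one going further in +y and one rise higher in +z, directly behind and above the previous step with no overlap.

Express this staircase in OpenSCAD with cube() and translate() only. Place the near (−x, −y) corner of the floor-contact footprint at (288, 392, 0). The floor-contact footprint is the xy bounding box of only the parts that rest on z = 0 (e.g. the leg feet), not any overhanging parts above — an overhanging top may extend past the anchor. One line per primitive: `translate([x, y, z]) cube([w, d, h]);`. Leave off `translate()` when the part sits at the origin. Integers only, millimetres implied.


translate([288, 392, 0]) cube([1162, 234, 193]);
translate([288, 626, 193]) cube([1162, 234, 193]);
translate([288, 860, 386]) cube([1162, 234, 193]);
translate([288, 1094, 579]) cube([1162, 234, 193]);
translate([288, 1328, 772]) cube([1162, 234, 193]);
translate([288, 1562, 965]) cube([1162, 234, 193]);
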